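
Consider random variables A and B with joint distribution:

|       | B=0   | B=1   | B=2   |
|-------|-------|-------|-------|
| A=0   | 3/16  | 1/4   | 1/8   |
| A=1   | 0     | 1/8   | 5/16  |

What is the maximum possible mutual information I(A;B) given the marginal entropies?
The upper bound on mutual information is I(A;B) ≤ min(H(A), H(B)).

Marginal P(A) (row sums):
  P(A=0) = 3/16 + 1/4 + 1/8 = 9/16
  P(A=1) = 0 + 1/8 + 5/16 = 7/16
Marginal P(B) (column sums):
  P(B=0) = 3/16 + 0 = 3/16
  P(B=1) = 1/4 + 1/8 = 3/8
  P(B=2) = 1/8 + 5/16 = 7/16

H(A) = -[(9/16)·log₂(9/16) + (7/16)·log₂(7/16)]
  = 0.4669 + 0.5218
  = 0.9887 bits
H(B) = -[(3/16)·log₂(3/16) + (3/8)·log₂(3/8) + (7/16)·log₂(7/16)]
  = 0.4528 + 0.5306 + 0.5218
  = 1.5052 bits

Maximum possible I(A;B) = min(0.9887, 1.5052) = 0.9887 bits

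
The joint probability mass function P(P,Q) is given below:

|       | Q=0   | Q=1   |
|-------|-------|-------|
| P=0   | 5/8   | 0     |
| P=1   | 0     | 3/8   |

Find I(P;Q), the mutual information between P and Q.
Marginal P(P) (row sums):
  P(P=0) = 5/8 + 0 = 5/8
  P(P=1) = 0 + 3/8 = 3/8
Marginal P(Q) (column sums):
  P(Q=0) = 5/8 + 0 = 5/8
  P(Q=1) = 0 + 3/8 = 3/8

H(P) = -[(5/8)·log₂(5/8) + (3/8)·log₂(3/8)]
  = 0.4238 + 0.5306
  = 0.9544 bits
H(Q) = -[(5/8)·log₂(5/8) + (3/8)·log₂(3/8)]
  = 0.4238 + 0.5306
  = 0.9544 bits
H(P,Q) = -[(5/8)·log₂(5/8) + (3/8)·log₂(3/8)]
  = 0.4238 + 0.5306
  = 0.9544 bits

I(P;Q) = H(P) + H(Q) - H(P,Q)
  = 0.9544 + 0.9544 - 0.9544
  = 0.9544 bits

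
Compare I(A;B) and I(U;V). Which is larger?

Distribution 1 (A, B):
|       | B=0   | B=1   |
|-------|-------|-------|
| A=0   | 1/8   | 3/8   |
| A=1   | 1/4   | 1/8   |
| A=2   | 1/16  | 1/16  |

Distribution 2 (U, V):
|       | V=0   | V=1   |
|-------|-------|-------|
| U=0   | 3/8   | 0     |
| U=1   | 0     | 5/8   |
Distribution 1 (A, B):
Marginal P(A) (row sums):
  P(A=0) = 1/8 + 3/8 = 1/2
  P(A=1) = 1/4 + 1/8 = 3/8
  P(A=2) = 1/16 + 1/16 = 1/8
Marginal P(B) (column sums):
  P(B=0) = 1/8 + 1/4 + 1/16 = 7/16
  P(B=1) = 3/8 + 1/8 + 1/16 = 9/16

H(A) = -[(1/2)·log₂(1/2) + (3/8)·log₂(3/8) + (1/8)·log₂(1/8)]
  = 0.5000 + 0.5306 + 0.3750
  = 1.4056 bits
H(B) = -[(7/16)·log₂(7/16) + (9/16)·log₂(9/16)]
  = 0.5218 + 0.4669
  = 0.9887 bits
H(A,B) = -[(1/8)·log₂(1/8) + (3/8)·log₂(3/8) + (1/4)·log₂(1/4) + (1/8)·log₂(1/8) + (1/16)·log₂(1/16) + (1/16)·log₂(1/16)]
  = 0.3750 + 0.5306 + 0.5000 + 0.3750 + 0.2500 + 0.2500
  = 2.2806 bits

I(A;B) = H(A) + H(B) - H(A,B)
  = 1.4056 + 0.9887 - 2.2806
  = 0.1137 bits

Distribution 2 (U, V):
Marginal P(U) (row sums):
  P(U=0) = 3/8 + 0 = 3/8
  P(U=1) = 0 + 5/8 = 5/8
Marginal P(V) (column sums):
  P(V=0) = 3/8 + 0 = 3/8
  P(V=1) = 0 + 5/8 = 5/8

H(U) = -[(3/8)·log₂(3/8) + (5/8)·log₂(5/8)]
  = 0.5306 + 0.4238
  = 0.9544 bits
H(V) = -[(3/8)·log₂(3/8) + (5/8)·log₂(5/8)]
  = 0.5306 + 0.4238
  = 0.9544 bits
H(U,V) = -[(3/8)·log₂(3/8) + (5/8)·log₂(5/8)]
  = 0.5306 + 0.4238
  = 0.9544 bits

I(U;V) = H(U) + H(V) - H(U,V)
  = 0.9544 + 0.9544 - 0.9544
  = 0.9544 bits

I(U;V) = 0.9544 bits > I(A;B) = 0.1137 bits, so (U, V) has the higher mutual information (stronger dependence).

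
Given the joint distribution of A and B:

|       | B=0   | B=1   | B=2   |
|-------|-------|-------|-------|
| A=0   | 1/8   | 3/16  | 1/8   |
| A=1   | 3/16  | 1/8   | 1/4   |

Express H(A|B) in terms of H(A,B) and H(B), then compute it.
H(A|B) = H(A,B) - H(B)

Marginal P(B) (column sums):
  P(B=0) = 1/8 + 3/16 = 5/16
  P(B=1) = 3/16 + 1/8 = 5/16
  P(B=2) = 1/8 + 1/4 = 3/8

H(A,B) = -[(1/8)·log₂(1/8) + (3/16)·log₂(3/16) + (1/8)·log₂(1/8) + (3/16)·log₂(3/16) + (1/8)·log₂(1/8) + (1/4)·log₂(1/4)]
  = 0.3750 + 0.4528 + 0.3750 + 0.4528 + 0.3750 + 0.5000
  = 2.5306 bits
H(B) = -[(5/16)·log₂(5/16) + (5/16)·log₂(5/16) + (3/8)·log₂(3/8)]
  = 0.5244 + 0.5244 + 0.5306
  = 1.5794 bits

H(A|B) = 2.5306 - 1.5794 = 0.9512 bits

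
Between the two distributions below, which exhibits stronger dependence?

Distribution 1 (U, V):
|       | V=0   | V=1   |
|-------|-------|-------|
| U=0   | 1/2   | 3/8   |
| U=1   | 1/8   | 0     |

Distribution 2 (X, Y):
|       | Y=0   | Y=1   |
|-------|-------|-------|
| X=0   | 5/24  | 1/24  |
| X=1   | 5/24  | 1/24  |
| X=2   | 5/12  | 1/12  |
Distribution 1 (U, V):
Marginal P(U) (row sums):
  P(U=0) = 1/2 + 3/8 = 7/8
  P(U=1) = 1/8 + 0 = 1/8
Marginal P(V) (column sums):
  P(V=0) = 1/2 + 1/8 = 5/8
  P(V=1) = 3/8 + 0 = 3/8

H(U) = -[(7/8)·log₂(7/8) + (1/8)·log₂(1/8)]
  = 0.1686 + 0.3750
  = 0.5436 bits
H(V) = -[(5/8)·log₂(5/8) + (3/8)·log₂(3/8)]
  = 0.4238 + 0.5306
  = 0.9544 bits
H(U,V) = -[(1/2)·log₂(1/2) + (3/8)·log₂(3/8) + (1/8)·log₂(1/8)]
  = 0.5000 + 0.5306 + 0.3750
  = 1.4056 bits

I(U;V) = H(U) + H(V) - H(U,V)
  = 0.5436 + 0.9544 - 1.4056
  = 0.0924 bits

Distribution 2 (X, Y):
Marginal P(X) (row sums):
  P(X=0) = 5/24 + 1/24 = 1/4
  P(X=1) = 5/24 + 1/24 = 1/4
  P(X=2) = 5/12 + 1/12 = 1/2
Marginal P(Y) (column sums):
  P(Y=0) = 5/24 + 5/24 + 5/12 = 5/6
  P(Y=1) = 1/24 + 1/24 + 1/12 = 1/6

H(X) = -[(1/4)·log₂(1/4) + (1/4)·log₂(1/4) + (1/2)·log₂(1/2)]
  = 0.5000 + 0.5000 + 0.5000
  = 1.5000 bits
H(Y) = -[(5/6)·log₂(5/6) + (1/6)·log₂(1/6)]
  = 0.2192 + 0.4308
  = 0.6500 bits
H(X,Y) = -[(5/24)·log₂(5/24) + (1/24)·log₂(1/24) + (5/24)·log₂(5/24) + (1/24)·log₂(1/24) + (5/12)·log₂(5/12) + (1/12)·log₂(1/12)]
  = 0.4715 + 0.1910 + 0.4715 + 0.1910 + 0.5263 + 0.2987
  = 2.1500 bits

I(X;Y) = H(X) + H(Y) - H(X,Y)
  = 1.5000 + 0.6500 - 2.1500
  = 0.0000 bits

I(U;V) = 0.0924 bits > I(X;Y) = 0.0000 bits, so (U, V) has the higher mutual information (stronger dependence).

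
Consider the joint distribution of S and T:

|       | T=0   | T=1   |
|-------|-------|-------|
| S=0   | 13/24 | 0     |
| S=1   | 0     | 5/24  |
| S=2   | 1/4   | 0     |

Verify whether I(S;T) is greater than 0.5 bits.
Marginal P(S) (row sums):
  P(S=0) = 13/24 + 0 = 13/24
  P(S=1) = 0 + 5/24 = 5/24
  P(S=2) = 1/4 + 0 = 1/4
Marginal P(T) (column sums):
  P(T=0) = 13/24 + 0 + 1/4 = 19/24
  P(T=1) = 0 + 5/24 + 0 = 5/24

H(S) = -[(13/24)·log₂(13/24) + (5/24)·log₂(5/24) + (1/4)·log₂(1/4)]
  = 0.4791 + 0.4715 + 0.5000
  = 1.4506 bits
H(T) = -[(19/24)·log₂(19/24) + (5/24)·log₂(5/24)]
  = 0.2668 + 0.4715
  = 0.7383 bits
H(S,T) = -[(13/24)·log₂(13/24) + (5/24)·log₂(5/24) + (1/4)·log₂(1/4)]
  = 0.4791 + 0.4715 + 0.5000
  = 1.4506 bits

I(S;T) = H(S) + H(T) - H(S,T)
  = 1.4506 + 0.7383 - 1.4506
  = 0.7383 bits

Yes. I(S;T) = 0.7383 bits, which is > 0.5 bits.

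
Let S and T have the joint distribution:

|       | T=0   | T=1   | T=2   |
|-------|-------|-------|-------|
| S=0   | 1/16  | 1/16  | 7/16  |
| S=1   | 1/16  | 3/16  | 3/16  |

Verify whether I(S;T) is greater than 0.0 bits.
Marginal P(S) (row sums):
  P(S=0) = 1/16 + 1/16 + 7/16 = 9/16
  P(S=1) = 1/16 + 3/16 + 3/16 = 7/16
Marginal P(T) (column sums):
  P(T=0) = 1/16 + 1/16 = 1/8
  P(T=1) = 1/16 + 3/16 = 1/4
  P(T=2) = 7/16 + 3/16 = 5/8

H(S) = -[(9/16)·log₂(9/16) + (7/16)·log₂(7/16)]
  = 0.4669 + 0.5218
  = 0.9887 bits
H(T) = -[(1/8)·log₂(1/8) + (1/4)·log₂(1/4) + (5/8)·log₂(5/8)]
  = 0.3750 + 0.5000 + 0.4238
  = 1.2988 bits
H(S,T) = -[(1/16)·log₂(1/16) + (1/16)·log₂(1/16) + (7/16)·log₂(7/16) + (1/16)·log₂(1/16) + (3/16)·log₂(3/16) + (3/16)·log₂(3/16)]
  = 0.2500 + 0.2500 + 0.5218 + 0.2500 + 0.4528 + 0.4528
  = 2.1774 bits

I(S;T) = H(S) + H(T) - H(S,T)
  = 0.9887 + 1.2988 - 2.1774
  = 0.1101 bits

Yes. I(S;T) = 0.1101 bits, which is > 0.0 bits.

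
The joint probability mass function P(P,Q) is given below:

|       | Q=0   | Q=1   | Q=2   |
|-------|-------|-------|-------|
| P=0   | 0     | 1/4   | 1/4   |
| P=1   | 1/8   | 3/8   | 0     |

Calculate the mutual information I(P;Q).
Marginal P(P) (row sums):
  P(P=0) = 0 + 1/4 + 1/4 = 1/2
  P(P=1) = 1/8 + 3/8 + 0 = 1/2
Marginal P(Q) (column sums):
  P(Q=0) = 0 + 1/8 = 1/8
  P(Q=1) = 1/4 + 3/8 = 5/8
  P(Q=2) = 1/4 + 0 = 1/4

H(P) = -[(1/2)·log₂(1/2) + (1/2)·log₂(1/2)]
  = 0.5000 + 0.5000
  = 1.0000 bits
H(Q) = -[(1/8)·log₂(1/8) + (5/8)·log₂(5/8) + (1/4)·log₂(1/4)]
  = 0.3750 + 0.4238 + 0.5000
  = 1.2988 bits
H(P,Q) = -[(1/4)·log₂(1/4) + (1/4)·log₂(1/4) + (1/8)·log₂(1/8) + (3/8)·log₂(3/8)]
  = 0.5000 + 0.5000 + 0.3750 + 0.5306
  = 1.9056 bits

I(P;Q) = H(P) + H(Q) - H(P,Q)
  = 1.0000 + 1.2988 - 1.9056
  = 0.3932 bits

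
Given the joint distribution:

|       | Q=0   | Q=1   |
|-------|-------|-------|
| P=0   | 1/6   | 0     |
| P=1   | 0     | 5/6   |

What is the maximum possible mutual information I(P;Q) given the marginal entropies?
The upper bound on mutual information is I(P;Q) ≤ min(H(P), H(Q)).

Marginal P(P) (row sums):
  P(P=0) = 1/6 + 0 = 1/6
  P(P=1) = 0 + 5/6 = 5/6
Marginal P(Q) (column sums):
  P(Q=0) = 1/6 + 0 = 1/6
  P(Q=1) = 0 + 5/6 = 5/6

H(P) = -[(1/6)·log₂(1/6) + (5/6)·log₂(5/6)]
  = 0.4308 + 0.2192
  = 0.6500 bits
H(Q) = -[(1/6)·log₂(1/6) + (5/6)·log₂(5/6)]
  = 0.4308 + 0.2192
  = 0.6500 bits

Maximum possible I(P;Q) = min(0.6500, 0.6500) = 0.6500 bits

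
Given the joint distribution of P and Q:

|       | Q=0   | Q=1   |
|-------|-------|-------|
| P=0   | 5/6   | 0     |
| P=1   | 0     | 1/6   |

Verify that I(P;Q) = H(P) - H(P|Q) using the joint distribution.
Left side, from I(P;Q) = H(P) + H(Q) - H(P,Q):
Marginal P(P) (row sums):
  P(P=0) = 5/6 + 0 = 5/6
  P(P=1) = 0 + 1/6 = 1/6
Marginal P(Q) (column sums):
  P(Q=0) = 5/6 + 0 = 5/6
  P(Q=1) = 0 + 1/6 = 1/6

H(P) = -[(5/6)·log₂(5/6) + (1/6)·log₂(1/6)]
  = 0.2192 + 0.4308
  = 0.6500 bits
H(Q) = -[(5/6)·log₂(5/6) + (1/6)·log₂(1/6)]
  = 0.2192 + 0.4308
  = 0.6500 bits
H(P,Q) = -[(5/6)·log₂(5/6) + (1/6)·log₂(1/6)]
  = 0.2192 + 0.4308
  = 0.6500 bits

I(P;Q) = H(P) + H(Q) - H(P,Q)
  = 0.6500 + 0.6500 - 0.6500
  = 0.6500 bits

Right side, with H(P|Q) computed directly from the conditional probabilities:
H(P|Q) = -Σ P(P,Q)·log₂ P(P|Q), where P(P|Q) = P(P,Q) / P(Q)
  (cells with P(P,Q) = 0 contribute 0)
  (P=0,Q=0): P(P|Q) = (5/6)/(5/6) = 1;  -(5/6)·log₂(1) = 0.0000
  (P=1,Q=1): P(P|Q) = (1/6)/(1/6) = 1;  -(1/6)·log₂(1) = 0.0000
H(P|Q) = 0.0000 + 0.0000
  = 0.0000 bits
H(P) - H(P|Q) = 0.6500 - 0.0000 = 0.6500 bits

Both sides equal 0.6500 bits, so I(P;Q) = H(P) - H(P|Q) ✓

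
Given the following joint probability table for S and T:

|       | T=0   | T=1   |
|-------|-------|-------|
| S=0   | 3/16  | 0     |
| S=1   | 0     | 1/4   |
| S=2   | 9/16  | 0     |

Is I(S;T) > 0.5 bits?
Marginal P(S) (row sums):
  P(S=0) = 3/16 + 0 = 3/16
  P(S=1) = 0 + 1/4 = 1/4
  P(S=2) = 9/16 + 0 = 9/16
Marginal P(T) (column sums):
  P(T=0) = 3/16 + 0 + 9/16 = 3/4
  P(T=1) = 0 + 1/4 + 0 = 1/4

H(S) = -[(3/16)·log₂(3/16) + (1/4)·log₂(1/4) + (9/16)·log₂(9/16)]
  = 0.4528 + 0.5000 + 0.4669
  = 1.4197 bits
H(T) = -[(3/4)·log₂(3/4) + (1/4)·log₂(1/4)]
  = 0.3113 + 0.5000
  = 0.8113 bits
H(S,T) = -[(3/16)·log₂(3/16) + (1/4)·log₂(1/4) + (9/16)·log₂(9/16)]
  = 0.4528 + 0.5000 + 0.4669
  = 1.4197 bits

I(S;T) = H(S) + H(T) - H(S,T)
  = 1.4197 + 0.8113 - 1.4197
  = 0.8113 bits

Yes. I(S;T) = 0.8113 bits, which is > 0.5 bits.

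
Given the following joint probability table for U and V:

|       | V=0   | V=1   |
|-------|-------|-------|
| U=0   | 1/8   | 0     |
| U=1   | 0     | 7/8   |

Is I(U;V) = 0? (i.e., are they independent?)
Marginal P(U) (row sums):
  P(U=0) = 1/8 + 0 = 1/8
  P(U=1) = 0 + 7/8 = 7/8
Marginal P(V) (column sums):
  P(V=0) = 1/8 + 0 = 1/8
  P(V=1) = 0 + 7/8 = 7/8

U and V are independent iff P(U=i,V=j) = P(U=i)·P(V=j) for every cell.
  P(U=0)·P(V=0) = 1/8 × 1/8 = 1/64, but P(U=0,V=0) = 1/8 ✗

No, U and V are not independent. Quantitatively, I(U;V) > 0:

H(U) = -[(1/8)·log₂(1/8) + (7/8)·log₂(7/8)]
  = 0.3750 + 0.1686
  = 0.5436 bits
H(V) = -[(1/8)·log₂(1/8) + (7/8)·log₂(7/8)]
  = 0.3750 + 0.1686
  = 0.5436 bits
H(U,V) = -[(1/8)·log₂(1/8) + (7/8)·log₂(7/8)]
  = 0.3750 + 0.1686
  = 0.5436 bits
I(U;V) = H(U) + H(V) - H(U,V) = 0.5436 + 0.5436 - 0.5436 = 0.5436 bits > 0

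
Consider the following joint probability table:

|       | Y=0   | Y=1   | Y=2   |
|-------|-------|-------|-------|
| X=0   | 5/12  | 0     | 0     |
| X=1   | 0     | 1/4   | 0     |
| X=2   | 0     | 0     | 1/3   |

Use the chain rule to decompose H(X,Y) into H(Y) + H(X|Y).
By the chain rule: H(X,Y) = H(Y) + H(X|Y)

Marginal P(Y) (column sums):
  P(Y=0) = 5/12 + 0 + 0 = 5/12
  P(Y=1) = 0 + 1/4 + 0 = 1/4
  P(Y=2) = 0 + 0 + 1/3 = 1/3
H(Y) = -[(5/12)·log₂(5/12) + (1/4)·log₂(1/4) + (1/3)·log₂(1/3)]
  = 0.5263 + 0.5000 + 0.5283
  = 1.5546 bits
H(X|Y) = -Σ P(X,Y)·log₂ P(X|Y), where P(X|Y) = P(X,Y) / P(Y)
  (cells with P(X,Y) = 0 contribute 0)
  (X=0,Y=0): P(X|Y) = (5/12)/(5/12) = 1;  -(5/12)·log₂(1) = 0.0000
  (X=1,Y=1): P(X|Y) = (1/4)/(1/4) = 1;  -(1/4)·log₂(1) = 0.0000
  (X=2,Y=2): P(X|Y) = (1/3)/(1/3) = 1;  -(1/3)·log₂(1) = 0.0000
H(X|Y) = 0.0000 + 0.0000 + 0.0000
  = 0.0000 bits

H(X,Y) = H(Y) + H(X|Y) = 1.5546 + 0.0000 = 1.5546 bits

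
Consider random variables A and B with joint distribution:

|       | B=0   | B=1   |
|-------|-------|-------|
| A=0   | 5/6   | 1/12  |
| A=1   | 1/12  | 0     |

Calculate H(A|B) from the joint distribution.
Marginal P(B) (column sums):
  P(B=0) = 5/6 + 1/12 = 11/12
  P(B=1) = 1/12 + 0 = 1/12

H(A|B) = -Σ P(A,B)·log₂ P(A|B), where P(A|B) = P(A,B) / P(B)
  (cells with P(A,B) = 0 contribute 0)
  (A=0,B=0): P(A|B) = (5/6)/(11/12) = 10/11;  -(5/6)·log₂(10/11) = 0.1146
  (A=0,B=1): P(A|B) = (1/12)/(1/12) = 1;  -(1/12)·log₂(1) = 0.0000
  (A=1,B=0): P(A|B) = (1/12)/(11/12) = 1/11;  -(1/12)·log₂(1/11) = 0.2883
H(A|B) = 0.1146 + 0.0000 + 0.2883
  = 0.4029 bits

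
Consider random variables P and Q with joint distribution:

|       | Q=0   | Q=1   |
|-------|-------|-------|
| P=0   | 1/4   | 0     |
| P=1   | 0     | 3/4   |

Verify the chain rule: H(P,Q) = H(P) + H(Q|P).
Left side:
H(P,Q) = -[(1/4)·log₂(1/4) + (3/4)·log₂(3/4)]
  = 0.5000 + 0.3113
  = 0.8113 bits

Right side:
Marginal P(P) (row sums):
  P(P=0) = 1/4 + 0 = 1/4
  P(P=1) = 0 + 3/4 = 3/4
H(P) = -[(1/4)·log₂(1/4) + (3/4)·log₂(3/4)]
  = 0.5000 + 0.3113
  = 0.8113 bits
H(Q|P) = -Σ P(P,Q)·log₂ P(Q|P), where P(Q|P) = P(P,Q) / P(P)
  (cells with P(P,Q) = 0 contribute 0)
  (P=0,Q=0): P(Q|P) = (1/4)/(1/4) = 1;  -(1/4)·log₂(1) = 0.0000
  (P=1,Q=1): P(Q|P) = (3/4)/(3/4) = 1;  -(3/4)·log₂(1) = 0.0000
H(Q|P) = 0.0000 + 0.0000
  = 0.0000 bits
H(P) + H(Q|P) = 0.8113 + 0.0000 = 0.8113 bits

Both sides equal 0.8113 bits, so the chain rule holds ✓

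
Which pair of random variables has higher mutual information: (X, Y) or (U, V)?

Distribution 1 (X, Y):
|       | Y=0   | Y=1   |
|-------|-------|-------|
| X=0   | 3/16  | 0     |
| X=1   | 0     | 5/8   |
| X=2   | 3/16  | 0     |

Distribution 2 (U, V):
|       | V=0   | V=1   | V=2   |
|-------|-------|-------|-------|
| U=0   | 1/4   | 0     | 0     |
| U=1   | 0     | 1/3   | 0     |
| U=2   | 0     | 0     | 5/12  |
Distribution 1 (X, Y):
Marginal P(X) (row sums):
  P(X=0) = 3/16 + 0 = 3/16
  P(X=1) = 0 + 5/8 = 5/8
  P(X=2) = 3/16 + 0 = 3/16
Marginal P(Y) (column sums):
  P(Y=0) = 3/16 + 0 + 3/16 = 3/8
  P(Y=1) = 0 + 5/8 + 0 = 5/8

H(X) = -[(3/16)·log₂(3/16) + (5/8)·log₂(5/8) + (3/16)·log₂(3/16)]
  = 0.4528 + 0.4238 + 0.4528
  = 1.3294 bits
H(Y) = -[(3/8)·log₂(3/8) + (5/8)·log₂(5/8)]
  = 0.5306 + 0.4238
  = 0.9544 bits
H(X,Y) = -[(3/16)·log₂(3/16) + (5/8)·log₂(5/8) + (3/16)·log₂(3/16)]
  = 0.4528 + 0.4238 + 0.4528
  = 1.3294 bits

I(X;Y) = H(X) + H(Y) - H(X,Y)
  = 1.3294 + 0.9544 - 1.3294
  = 0.9544 bits

Distribution 2 (U, V):
Marginal P(U) (row sums):
  P(U=0) = 1/4 + 0 + 0 = 1/4
  P(U=1) = 0 + 1/3 + 0 = 1/3
  P(U=2) = 0 + 0 + 5/12 = 5/12
Marginal P(V) (column sums):
  P(V=0) = 1/4 + 0 + 0 = 1/4
  P(V=1) = 0 + 1/3 + 0 = 1/3
  P(V=2) = 0 + 0 + 5/12 = 5/12

H(U) = -[(1/4)·log₂(1/4) + (1/3)·log₂(1/3) + (5/12)·log₂(5/12)]
  = 0.5000 + 0.5283 + 0.5263
  = 1.5546 bits
H(V) = -[(1/4)·log₂(1/4) + (1/3)·log₂(1/3) + (5/12)·log₂(5/12)]
  = 0.5000 + 0.5283 + 0.5263
  = 1.5546 bits
H(U,V) = -[(1/4)·log₂(1/4) + (1/3)·log₂(1/3) + (5/12)·log₂(5/12)]
  = 0.5000 + 0.5283 + 0.5263
  = 1.5546 bits

I(U;V) = H(U) + H(V) - H(U,V)
  = 1.5546 + 1.5546 - 1.5546
  = 1.5546 bits

I(U;V) = 1.5546 bits > I(X;Y) = 0.9544 bits, so (U, V) has the higher mutual information (stronger dependence).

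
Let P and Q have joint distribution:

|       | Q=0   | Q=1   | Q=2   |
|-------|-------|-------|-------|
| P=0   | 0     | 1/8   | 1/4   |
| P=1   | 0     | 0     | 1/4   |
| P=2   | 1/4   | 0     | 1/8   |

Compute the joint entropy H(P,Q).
H(P,Q) = -Σ P(P,Q) log₂ P(P,Q), summed over the non-zero cells:
H(P,Q) = -[(1/8)·log₂(1/8) + (1/4)·log₂(1/4) + (1/4)·log₂(1/4) + (1/4)·log₂(1/4) + (1/8)·log₂(1/8)]
  = 0.3750 + 0.5000 + 0.5000 + 0.5000 + 0.3750
  = 2.2500 bits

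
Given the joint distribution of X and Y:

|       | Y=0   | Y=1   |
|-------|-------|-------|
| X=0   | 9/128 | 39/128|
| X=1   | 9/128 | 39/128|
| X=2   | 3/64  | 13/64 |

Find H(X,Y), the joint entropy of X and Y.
H(X,Y) = -Σ P(X,Y) log₂ P(X,Y), summed over the non-zero cells:
H(X,Y) = -[(9/128)·log₂(9/128) + (39/128)·log₂(39/128) + (9/128)·log₂(9/128) + (39/128)·log₂(39/128) + (3/64)·log₂(3/64) + (13/64)·log₂(13/64)]
  = 0.2693 + 0.5224 + 0.2693 + 0.5224 + 0.2070 + 0.4671
  = 2.2575 bits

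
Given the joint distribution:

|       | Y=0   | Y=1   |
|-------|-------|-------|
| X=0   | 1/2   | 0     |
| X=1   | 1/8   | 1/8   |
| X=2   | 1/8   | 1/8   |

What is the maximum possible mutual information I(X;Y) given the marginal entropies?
The upper bound on mutual information is I(X;Y) ≤ min(H(X), H(Y)).

Marginal P(X) (row sums):
  P(X=0) = 1/2 + 0 = 1/2
  P(X=1) = 1/8 + 1/8 = 1/4
  P(X=2) = 1/8 + 1/8 = 1/4
Marginal P(Y) (column sums):
  P(Y=0) = 1/2 + 1/8 + 1/8 = 3/4
  P(Y=1) = 0 + 1/8 + 1/8 = 1/4

H(X) = -[(1/2)·log₂(1/2) + (1/4)·log₂(1/4) + (1/4)·log₂(1/4)]
  = 0.5000 + 0.5000 + 0.5000
  = 1.5000 bits
H(Y) = -[(3/4)·log₂(3/4) + (1/4)·log₂(1/4)]
  = 0.3113 + 0.5000
  = 0.8113 bits

Maximum possible I(X;Y) = min(1.5000, 0.8113) = 0.8113 bits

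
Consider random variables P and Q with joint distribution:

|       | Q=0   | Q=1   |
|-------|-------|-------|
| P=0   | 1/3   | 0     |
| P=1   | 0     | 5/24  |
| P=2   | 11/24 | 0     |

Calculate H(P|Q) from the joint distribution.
Marginal P(Q) (column sums):
  P(Q=0) = 1/3 + 0 + 11/24 = 19/24
  P(Q=1) = 0 + 5/24 + 0 = 5/24

H(P|Q) = -Σ P(P,Q)·log₂ P(P|Q), where P(P|Q) = P(P,Q) / P(Q)
  (cells with P(P,Q) = 0 contribute 0)
  (P=0,Q=0): P(P|Q) = (1/3)/(19/24) = 8/19;  -(1/3)·log₂(8/19) = 0.4160
  (P=1,Q=1): P(P|Q) = (5/24)/(5/24) = 1;  -(5/24)·log₂(1) = 0.0000
  (P=2,Q=0): P(P|Q) = (11/24)/(19/24) = 11/19;  -(11/24)·log₂(11/19) = 0.3614
H(P|Q) = 0.4160 + 0.0000 + 0.3614
  = 0.7774 bits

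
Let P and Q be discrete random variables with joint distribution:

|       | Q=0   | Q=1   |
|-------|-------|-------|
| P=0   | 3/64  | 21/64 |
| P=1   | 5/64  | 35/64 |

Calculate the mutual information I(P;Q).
Marginal P(P) (row sums):
  P(P=0) = 3/64 + 21/64 = 3/8
  P(P=1) = 5/64 + 35/64 = 5/8
Marginal P(Q) (column sums):
  P(Q=0) = 3/64 + 5/64 = 1/8
  P(Q=1) = 21/64 + 35/64 = 7/8

H(P) = -[(3/8)·log₂(3/8) + (5/8)·log₂(5/8)]
  = 0.5306 + 0.4238
  = 0.9544 bits
H(Q) = -[(1/8)·log₂(1/8) + (7/8)·log₂(7/8)]
  = 0.3750 + 0.1686
  = 0.5436 bits
H(P,Q) = -[(3/64)·log₂(3/64) + (21/64)·log₂(21/64) + (5/64)·log₂(5/64) + (35/64)·log₂(35/64)]
  = 0.2070 + 0.5275 + 0.2873 + 0.4762
  = 1.4980 bits

I(P;Q) = H(P) + H(Q) - H(P,Q)
  = 0.9544 + 0.5436 - 1.4980
  = 0.0000 bits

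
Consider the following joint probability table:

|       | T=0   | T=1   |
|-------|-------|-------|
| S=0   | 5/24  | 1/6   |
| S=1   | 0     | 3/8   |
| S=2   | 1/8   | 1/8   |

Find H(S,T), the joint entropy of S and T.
H(S,T) = -Σ P(S,T) log₂ P(S,T), summed over the non-zero cells:
H(S,T) = -[(5/24)·log₂(5/24) + (1/6)·log₂(1/6) + (3/8)·log₂(3/8) + (1/8)·log₂(1/8) + (1/8)·log₂(1/8)]
  = 0.4715 + 0.4308 + 0.5306 + 0.3750 + 0.3750
  = 2.1829 bits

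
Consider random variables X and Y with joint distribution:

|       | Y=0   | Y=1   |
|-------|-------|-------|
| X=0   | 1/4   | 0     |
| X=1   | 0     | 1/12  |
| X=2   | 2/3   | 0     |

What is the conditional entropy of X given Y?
Marginal P(Y) (column sums):
  P(Y=0) = 1/4 + 0 + 2/3 = 11/12
  P(Y=1) = 0 + 1/12 + 0 = 1/12

H(X|Y) = -Σ P(X,Y)·log₂ P(X|Y), where P(X|Y) = P(X,Y) / P(Y)
  (cells with P(X,Y) = 0 contribute 0)
  (X=0,Y=0): P(X|Y) = (1/4)/(11/12) = 3/11;  -(1/4)·log₂(3/11) = 0.4686
  (X=1,Y=1): P(X|Y) = (1/12)/(1/12) = 1;  -(1/12)·log₂(1) = 0.0000
  (X=2,Y=0): P(X|Y) = (2/3)/(11/12) = 8/11;  -(2/3)·log₂(8/11) = 0.3063
H(X|Y) = 0.4686 + 0.0000 + 0.3063
  = 0.7749 bits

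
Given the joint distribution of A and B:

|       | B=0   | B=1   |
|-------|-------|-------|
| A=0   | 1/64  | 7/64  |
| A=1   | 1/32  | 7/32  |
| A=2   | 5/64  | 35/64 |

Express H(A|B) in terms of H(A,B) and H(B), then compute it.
H(A|B) = H(A,B) - H(B)

Marginal P(B) (column sums):
  P(B=0) = 1/64 + 1/32 + 5/64 = 1/8
  P(B=1) = 7/64 + 7/32 + 35/64 = 7/8

H(A,B) = -[(1/64)·log₂(1/64) + (7/64)·log₂(7/64) + (1/32)·log₂(1/32) + (7/32)·log₂(7/32) + (5/64)·log₂(5/64) + (35/64)·log₂(35/64)]
  = 0.0938 + 0.3492 + 0.1563 + 0.4796 + 0.2873 + 0.4762
  = 1.8424 bits
H(B) = -[(1/8)·log₂(1/8) + (7/8)·log₂(7/8)]
  = 0.3750 + 0.1686
  = 0.5436 bits

H(A|B) = 1.8424 - 0.5436 = 1.2988 bits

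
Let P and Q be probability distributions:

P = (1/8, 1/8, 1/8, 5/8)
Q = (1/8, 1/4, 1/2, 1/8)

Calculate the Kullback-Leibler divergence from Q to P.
D(P||Q) = Σ P(i) log₂(P(i)/Q(i))
  i=0: (1/8) × log₂((1/8)/(1/8)) = (1/8) × log₂(1) = 0.0000
  i=1: (1/8) × log₂((1/8)/(1/4)) = (1/8) × log₂(1/2) = -0.1250
  i=2: (1/8) × log₂((1/8)/(1/2)) = (1/8) × log₂(1/4) = -0.2500
  i=3: (5/8) × log₂((5/8)/(1/8)) = (5/8) × log₂(5) = 1.4512
D(P||Q) = 0.0000 - 0.1250 - 0.2500 + 1.4512
  = 1.0762 bits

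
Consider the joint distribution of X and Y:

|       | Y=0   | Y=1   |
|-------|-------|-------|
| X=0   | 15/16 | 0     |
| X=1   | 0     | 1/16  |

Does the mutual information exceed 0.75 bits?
Marginal P(X) (row sums):
  P(X=0) = 15/16 + 0 = 15/16
  P(X=1) = 0 + 1/16 = 1/16
Marginal P(Y) (column sums):
  P(Y=0) = 15/16 + 0 = 15/16
  P(Y=1) = 0 + 1/16 = 1/16

H(X) = -[(15/16)·log₂(15/16) + (1/16)·log₂(1/16)]
  = 0.0873 + 0.2500
  = 0.3373 bits
H(Y) = -[(15/16)·log₂(15/16) + (1/16)·log₂(1/16)]
  = 0.0873 + 0.2500
  = 0.3373 bits
H(X,Y) = -[(15/16)·log₂(15/16) + (1/16)·log₂(1/16)]
  = 0.0873 + 0.2500
  = 0.3373 bits

I(X;Y) = H(X) + H(Y) - H(X,Y)
  = 0.3373 + 0.3373 - 0.3373
  = 0.3373 bits

No. I(X;Y) = 0.3373 bits, which is ≤ 0.75 bits.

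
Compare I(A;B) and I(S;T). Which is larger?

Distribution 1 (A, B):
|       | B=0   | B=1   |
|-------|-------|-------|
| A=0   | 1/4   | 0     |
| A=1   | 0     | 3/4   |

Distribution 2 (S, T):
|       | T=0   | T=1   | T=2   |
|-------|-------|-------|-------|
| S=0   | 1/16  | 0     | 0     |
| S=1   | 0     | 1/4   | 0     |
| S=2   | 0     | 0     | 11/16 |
Distribution 1 (A, B):
Marginal P(A) (row sums):
  P(A=0) = 1/4 + 0 = 1/4
  P(A=1) = 0 + 3/4 = 3/4
Marginal P(B) (column sums):
  P(B=0) = 1/4 + 0 = 1/4
  P(B=1) = 0 + 3/4 = 3/4

H(A) = -[(1/4)·log₂(1/4) + (3/4)·log₂(3/4)]
  = 0.5000 + 0.3113
  = 0.8113 bits
H(B) = -[(1/4)·log₂(1/4) + (3/4)·log₂(3/4)]
  = 0.5000 + 0.3113
  = 0.8113 bits
H(A,B) = -[(1/4)·log₂(1/4) + (3/4)·log₂(3/4)]
  = 0.5000 + 0.3113
  = 0.8113 bits

I(A;B) = H(A) + H(B) - H(A,B)
  = 0.8113 + 0.8113 - 0.8113
  = 0.8113 bits

Distribution 2 (S, T):
Marginal P(S) (row sums):
  P(S=0) = 1/16 + 0 + 0 = 1/16
  P(S=1) = 0 + 1/4 + 0 = 1/4
  P(S=2) = 0 + 0 + 11/16 = 11/16
Marginal P(T) (column sums):
  P(T=0) = 1/16 + 0 + 0 = 1/16
  P(T=1) = 0 + 1/4 + 0 = 1/4
  P(T=2) = 0 + 0 + 11/16 = 11/16

H(S) = -[(1/16)·log₂(1/16) + (1/4)·log₂(1/4) + (11/16)·log₂(11/16)]
  = 0.2500 + 0.5000 + 0.3716
  = 1.1216 bits
H(T) = -[(1/16)·log₂(1/16) + (1/4)·log₂(1/4) + (11/16)·log₂(11/16)]
  = 0.2500 + 0.5000 + 0.3716
  = 1.1216 bits
H(S,T) = -[(1/16)·log₂(1/16) + (1/4)·log₂(1/4) + (11/16)·log₂(11/16)]
  = 0.2500 + 0.5000 + 0.3716
  = 1.1216 bits

I(S;T) = H(S) + H(T) - H(S,T)
  = 1.1216 + 1.1216 - 1.1216
  = 1.1216 bits

I(S;T) = 1.1216 bits > I(A;B) = 0.8113 bits, so (S, T) has the higher mutual information (stronger dependence).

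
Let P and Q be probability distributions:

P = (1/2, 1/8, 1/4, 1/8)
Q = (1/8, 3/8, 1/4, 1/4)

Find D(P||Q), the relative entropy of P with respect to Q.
D(P||Q) = Σ P(i) log₂(P(i)/Q(i))
  i=0: (1/2) × log₂((1/2)/(1/8)) = (1/2) × log₂(4) = 1.0000
  i=1: (1/8) × log₂((1/8)/(3/8)) = (1/8) × log₂(1/3) = -0.1981
  i=2: (1/4) × log₂((1/4)/(1/4)) = (1/4) × log₂(1) = 0.0000
  i=3: (1/8) × log₂((1/8)/(1/4)) = (1/8) × log₂(1/2) = -0.1250
D(P||Q) = 1.0000 - 0.1981 + 0.0000 - 0.1250
  = 0.6769 bits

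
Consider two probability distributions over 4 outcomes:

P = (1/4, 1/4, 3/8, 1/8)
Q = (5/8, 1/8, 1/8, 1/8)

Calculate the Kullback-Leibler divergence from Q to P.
D(P||Q) = Σ P(i) log₂(P(i)/Q(i))
  i=0: (1/4) × log₂((1/4)/(5/8)) = (1/4) × log₂(2/5) = -0.3305
  i=1: (1/4) × log₂((1/4)/(1/8)) = (1/4) × log₂(2) = 0.2500
  i=2: (3/8) × log₂((3/8)/(1/8)) = (3/8) × log₂(3) = 0.5944
  i=3: (1/8) × log₂((1/8)/(1/8)) = (1/8) × log₂(1) = 0.0000
D(P||Q) = -0.3305 + 0.2500 + 0.5944 + 0.0000
  = 0.5139 bits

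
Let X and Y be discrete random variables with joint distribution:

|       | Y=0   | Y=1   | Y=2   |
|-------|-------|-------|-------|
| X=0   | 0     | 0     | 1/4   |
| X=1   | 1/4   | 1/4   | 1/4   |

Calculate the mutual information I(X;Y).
Marginal P(X) (row sums):
  P(X=0) = 0 + 0 + 1/4 = 1/4
  P(X=1) = 1/4 + 1/4 + 1/4 = 3/4
Marginal P(Y) (column sums):
  P(Y=0) = 0 + 1/4 = 1/4
  P(Y=1) = 0 + 1/4 = 1/4
  P(Y=2) = 1/4 + 1/4 = 1/2

H(X) = -[(1/4)·log₂(1/4) + (3/4)·log₂(3/4)]
  = 0.5000 + 0.3113
  = 0.8113 bits
H(Y) = -[(1/4)·log₂(1/4) + (1/4)·log₂(1/4) + (1/2)·log₂(1/2)]
  = 0.5000 + 0.5000 + 0.5000
  = 1.5000 bits
H(X,Y) = -[(1/4)·log₂(1/4) + (1/4)·log₂(1/4) + (1/4)·log₂(1/4) + (1/4)·log₂(1/4)]
  = 0.5000 + 0.5000 + 0.5000 + 0.5000
  = 2.0000 bits

I(X;Y) = H(X) + H(Y) - H(X,Y)
  = 0.8113 + 1.5000 - 2.0000
  = 0.3113 bits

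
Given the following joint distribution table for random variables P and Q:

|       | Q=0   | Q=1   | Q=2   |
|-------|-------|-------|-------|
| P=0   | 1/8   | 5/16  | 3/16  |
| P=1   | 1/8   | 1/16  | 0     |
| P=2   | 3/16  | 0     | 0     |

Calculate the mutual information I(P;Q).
Marginal P(P) (row sums):
  P(P=0) = 1/8 + 5/16 + 3/16 = 5/8
  P(P=1) = 1/8 + 1/16 + 0 = 3/16
  P(P=2) = 3/16 + 0 + 0 = 3/16
Marginal P(Q) (column sums):
  P(Q=0) = 1/8 + 1/8 + 3/16 = 7/16
  P(Q=1) = 5/16 + 1/16 + 0 = 3/8
  P(Q=2) = 3/16 + 0 + 0 = 3/16

H(P) = -[(5/8)·log₂(5/8) + (3/16)·log₂(3/16) + (3/16)·log₂(3/16)]
  = 0.4238 + 0.4528 + 0.4528
  = 1.3294 bits
H(Q) = -[(7/16)·log₂(7/16) + (3/8)·log₂(3/8) + (3/16)·log₂(3/16)]
  = 0.5218 + 0.5306 + 0.4528
  = 1.5052 bits
H(P,Q) = -[(1/8)·log₂(1/8) + (5/16)·log₂(5/16) + (3/16)·log₂(3/16) + (1/8)·log₂(1/8) + (1/16)·log₂(1/16) + (3/16)·log₂(3/16)]
  = 0.3750 + 0.5244 + 0.4528 + 0.3750 + 0.2500 + 0.4528
  = 2.4300 bits

I(P;Q) = H(P) + H(Q) - H(P,Q)
  = 1.3294 + 1.5052 - 2.4300
  = 0.4046 bits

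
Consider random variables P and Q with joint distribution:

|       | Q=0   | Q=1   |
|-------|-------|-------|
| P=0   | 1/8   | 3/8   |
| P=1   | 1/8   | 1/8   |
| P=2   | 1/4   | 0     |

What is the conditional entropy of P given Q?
Marginal P(Q) (column sums):
  P(Q=0) = 1/8 + 1/8 + 1/4 = 1/2
  P(Q=1) = 3/8 + 1/8 + 0 = 1/2

H(P|Q) = -Σ P(P,Q)·log₂ P(P|Q), where P(P|Q) = P(P,Q) / P(Q)
  (cells with P(P,Q) = 0 contribute 0)
  (P=0,Q=0): P(P|Q) = (1/8)/(1/2) = 1/4;  -(1/8)·log₂(1/4) = 0.2500
  (P=0,Q=1): P(P|Q) = (3/8)/(1/2) = 3/4;  -(3/8)·log₂(3/4) = 0.1556
  (P=1,Q=0): P(P|Q) = (1/8)/(1/2) = 1/4;  -(1/8)·log₂(1/4) = 0.2500
  (P=1,Q=1): P(P|Q) = (1/8)/(1/2) = 1/4;  -(1/8)·log₂(1/4) = 0.2500
  (P=2,Q=0): P(P|Q) = (1/4)/(1/2) = 1/2;  -(1/4)·log₂(1/2) = 0.2500
H(P|Q) = 0.2500 + 0.1556 + 0.2500 + 0.2500 + 0.2500
  = 1.1556 bits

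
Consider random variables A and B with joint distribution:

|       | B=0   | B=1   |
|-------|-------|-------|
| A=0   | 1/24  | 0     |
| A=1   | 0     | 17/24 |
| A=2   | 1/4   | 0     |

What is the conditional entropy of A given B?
Marginal P(B) (column sums):
  P(B=0) = 1/24 + 0 + 1/4 = 7/24
  P(B=1) = 0 + 17/24 + 0 = 17/24

H(A|B) = -Σ P(A,B)·log₂ P(A|B), where P(A|B) = P(A,B) / P(B)
  (cells with P(A,B) = 0 contribute 0)
  (A=0,B=0): P(A|B) = (1/24)/(7/24) = 1/7;  -(1/24)·log₂(1/7) = 0.1170
  (A=1,B=1): P(A|B) = (17/24)/(17/24) = 1;  -(17/24)·log₂(1) = 0.0000
  (A=2,B=0): P(A|B) = (1/4)/(7/24) = 6/7;  -(1/4)·log₂(6/7) = 0.0556
H(A|B) = 0.1170 + 0.0000 + 0.0556
  = 0.1726 bits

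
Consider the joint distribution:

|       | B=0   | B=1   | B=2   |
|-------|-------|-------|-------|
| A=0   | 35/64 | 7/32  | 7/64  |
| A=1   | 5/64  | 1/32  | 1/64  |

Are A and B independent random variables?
Marginal P(A) (row sums):
  P(A=0) = 35/64 + 7/32 + 7/64 = 7/8
  P(A=1) = 5/64 + 1/32 + 1/64 = 1/8
Marginal P(B) (column sums):
  P(B=0) = 35/64 + 5/64 = 5/8
  P(B=1) = 7/32 + 1/32 = 1/4
  P(B=2) = 7/64 + 1/64 = 1/8

A and B are independent iff P(A=i,B=j) = P(A=i)·P(B=j) for every cell.
  P(A=0)·P(B=0) = 7/8 × 5/8 = 35/64 = P(A=0,B=0) ✓
  P(A=0)·P(B=1) = 7/8 × 1/4 = 7/32 = P(A=0,B=1) ✓
  P(A=0)·P(B=2) = 7/8 × 1/8 = 7/64 = P(A=0,B=2) ✓
  P(A=1)·P(B=0) = 1/8 × 5/8 = 5/64 = P(A=1,B=0) ✓
  P(A=1)·P(B=1) = 1/8 × 1/4 = 1/32 = P(A=1,B=1) ✓
  P(A=1)·P(B=2) = 1/8 × 1/8 = 1/64 = P(A=1,B=2) ✓

Yes, A and B are independent: every cell factors, so I(A;B) = 0 bits.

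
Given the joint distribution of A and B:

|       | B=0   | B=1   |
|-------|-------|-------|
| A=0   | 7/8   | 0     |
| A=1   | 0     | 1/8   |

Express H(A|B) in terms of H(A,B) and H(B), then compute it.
H(A|B) = H(A,B) - H(B)

Marginal P(B) (column sums):
  P(B=0) = 7/8 + 0 = 7/8
  P(B=1) = 0 + 1/8 = 1/8

H(A,B) = -[(7/8)·log₂(7/8) + (1/8)·log₂(1/8)]
  = 0.1686 + 0.3750
  = 0.5436 bits
H(B) = -[(7/8)·log₂(7/8) + (1/8)·log₂(1/8)]
  = 0.1686 + 0.3750
  = 0.5436 bits

H(A|B) = 0.5436 - 0.5436 = 0.0000 bits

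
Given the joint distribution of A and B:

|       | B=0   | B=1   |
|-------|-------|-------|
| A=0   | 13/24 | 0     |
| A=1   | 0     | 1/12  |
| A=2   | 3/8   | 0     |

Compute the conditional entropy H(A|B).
Marginal P(B) (column sums):
  P(B=0) = 13/24 + 0 + 3/8 = 11/12
  P(B=1) = 0 + 1/12 + 0 = 1/12

H(A|B) = -Σ P(A,B)·log₂ P(A|B), where P(A|B) = P(A,B) / P(B)
  (cells with P(A,B) = 0 contribute 0)
  (A=0,B=0): P(A|B) = (13/24)/(11/12) = 13/22;  -(13/24)·log₂(13/22) = 0.4111
  (A=1,B=1): P(A|B) = (1/12)/(1/12) = 1;  -(1/12)·log₂(1) = 0.0000
  (A=2,B=0): P(A|B) = (3/8)/(11/12) = 9/22;  -(3/8)·log₂(9/22) = 0.4836
H(A|B) = 0.4111 + 0.0000 + 0.4836
  = 0.8947 bits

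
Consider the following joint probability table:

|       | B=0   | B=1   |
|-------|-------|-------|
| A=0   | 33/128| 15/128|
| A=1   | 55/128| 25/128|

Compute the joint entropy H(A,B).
H(A,B) = -Σ P(A,B) log₂ P(A,B), summed over the non-zero cells:
H(A,B) = -[(33/128)·log₂(33/128) + (15/128)·log₂(15/128) + (55/128)·log₂(55/128) + (25/128)·log₂(25/128)]
  = 0.5042 + 0.3625 + 0.5236 + 0.4602
  = 1.8505 bits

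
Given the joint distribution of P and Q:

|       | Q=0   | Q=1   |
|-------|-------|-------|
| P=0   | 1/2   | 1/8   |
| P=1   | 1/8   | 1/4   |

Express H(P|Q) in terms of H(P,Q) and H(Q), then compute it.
H(P|Q) = H(P,Q) - H(Q)

Marginal P(Q) (column sums):
  P(Q=0) = 1/2 + 1/8 = 5/8
  P(Q=1) = 1/8 + 1/4 = 3/8

H(P,Q) = -[(1/2)·log₂(1/2) + (1/8)·log₂(1/8) + (1/8)·log₂(1/8) + (1/4)·log₂(1/4)]
  = 0.5000 + 0.3750 + 0.3750 + 0.5000
  = 1.7500 bits
H(Q) = -[(5/8)·log₂(5/8) + (3/8)·log₂(3/8)]
  = 0.4238 + 0.5306
  = 0.9544 bits

H(P|Q) = 1.7500 - 0.9544 = 0.7956 bits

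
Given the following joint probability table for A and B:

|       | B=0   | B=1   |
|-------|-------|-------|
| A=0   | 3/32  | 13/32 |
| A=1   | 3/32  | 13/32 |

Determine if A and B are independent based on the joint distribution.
Marginal P(A) (row sums):
  P(A=0) = 3/32 + 13/32 = 1/2
  P(A=1) = 3/32 + 13/32 = 1/2
Marginal P(B) (column sums):
  P(B=0) = 3/32 + 3/32 = 3/16
  P(B=1) = 13/32 + 13/32 = 13/16

A and B are independent iff P(A=i,B=j) = P(A=i)·P(B=j) for every cell.
  P(A=0)·P(B=0) = 1/2 × 3/16 = 3/32 = P(A=0,B=0) ✓
  P(A=0)·P(B=1) = 1/2 × 13/16 = 13/32 = P(A=0,B=1) ✓
  P(A=1)·P(B=0) = 1/2 × 3/16 = 3/32 = P(A=1,B=0) ✓
  P(A=1)·P(B=1) = 1/2 × 13/16 = 13/32 = P(A=1,B=1) ✓

Yes, A and B are independent: every cell factors, so I(A;B) = 0 bits.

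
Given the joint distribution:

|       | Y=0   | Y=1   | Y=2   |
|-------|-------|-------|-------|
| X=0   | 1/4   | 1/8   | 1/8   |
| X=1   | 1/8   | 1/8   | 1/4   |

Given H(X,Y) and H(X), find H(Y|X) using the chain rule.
From the chain rule: H(X,Y) = H(X) + H(Y|X)
Therefore: H(Y|X) = H(X,Y) - H(X)

H(X,Y) = -[(1/4)·log₂(1/4) + (1/8)·log₂(1/8) + (1/8)·log₂(1/8) + (1/8)·log₂(1/8) + (1/8)·log₂(1/8) + (1/4)·log₂(1/4)]
  = 0.5000 + 0.3750 + 0.3750 + 0.3750 + 0.3750 + 0.5000
  = 2.5000 bits
Marginal P(X) (row sums):
  P(X=0) = 1/4 + 1/8 + 1/8 = 1/2
  P(X=1) = 1/8 + 1/8 + 1/4 = 1/2
H(X) = -[(1/2)·log₂(1/2) + (1/2)·log₂(1/2)]
  = 0.5000 + 0.5000
  = 1.0000 bits

H(Y|X) = 2.5000 - 1.0000 = 1.5000 bits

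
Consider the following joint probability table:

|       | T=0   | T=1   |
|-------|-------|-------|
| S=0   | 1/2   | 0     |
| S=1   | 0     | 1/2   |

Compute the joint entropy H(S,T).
H(S,T) = -Σ P(S,T) log₂ P(S,T), summed over the non-zero cells:
H(S,T) = -[(1/2)·log₂(1/2) + (1/2)·log₂(1/2)]
  = 0.5000 + 0.5000
  = 1.0000 bits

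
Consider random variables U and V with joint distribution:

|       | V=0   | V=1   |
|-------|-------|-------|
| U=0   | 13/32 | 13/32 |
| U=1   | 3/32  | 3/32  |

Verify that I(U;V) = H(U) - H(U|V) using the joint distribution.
Left side, from I(U;V) = H(U) + H(V) - H(U,V):
Marginal P(U) (row sums):
  P(U=0) = 13/32 + 13/32 = 13/16
  P(U=1) = 3/32 + 3/32 = 3/16
Marginal P(V) (column sums):
  P(V=0) = 13/32 + 3/32 = 1/2
  P(V=1) = 13/32 + 3/32 = 1/2

H(U) = -[(13/16)·log₂(13/16) + (3/16)·log₂(3/16)]
  = 0.2434 + 0.4528
  = 0.6962 bits
H(V) = -[(1/2)·log₂(1/2) + (1/2)·log₂(1/2)]
  = 0.5000 + 0.5000
  = 1.0000 bits
H(U,V) = -[(13/32)·log₂(13/32) + (13/32)·log₂(13/32) + (3/32)·log₂(3/32) + (3/32)·log₂(3/32)]
  = 0.5279 + 0.5279 + 0.3202 + 0.3202
  = 1.6962 bits

I(U;V) = H(U) + H(V) - H(U,V)
  = 0.6962 + 1.0000 - 1.6962
  = 0.0000 bits

Right side, with H(U|V) computed directly from the conditional probabilities:
H(U|V) = -Σ P(U,V)·log₂ P(U|V), where P(U|V) = P(U,V) / P(V)
  (U=0,V=0): P(U|V) = (13/32)/(1/2) = 13/16;  -(13/32)·log₂(13/16) = 0.1217
  (U=0,V=1): P(U|V) = (13/32)/(1/2) = 13/16;  -(13/32)·log₂(13/16) = 0.1217
  (U=1,V=0): P(U|V) = (3/32)/(1/2) = 3/16;  -(3/32)·log₂(3/16) = 0.2264
  (U=1,V=1): P(U|V) = (3/32)/(1/2) = 3/16;  -(3/32)·log₂(3/16) = 0.2264
H(U|V) = 0.1217 + 0.1217 + 0.2264 + 0.2264
  = 0.6962 bits
H(U) - H(U|V) = 0.6962 - 0.6962 = 0.0000 bits

Both sides equal 0.0000 bits, so I(U;V) = H(U) - H(U|V) ✓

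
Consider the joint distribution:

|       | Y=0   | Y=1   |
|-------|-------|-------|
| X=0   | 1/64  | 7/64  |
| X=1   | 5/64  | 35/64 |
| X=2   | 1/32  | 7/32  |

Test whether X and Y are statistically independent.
Marginal P(X) (row sums):
  P(X=0) = 1/64 + 7/64 = 1/8
  P(X=1) = 5/64 + 35/64 = 5/8
  P(X=2) = 1/32 + 7/32 = 1/4
Marginal P(Y) (column sums):
  P(Y=0) = 1/64 + 5/64 + 1/32 = 1/8
  P(Y=1) = 7/64 + 35/64 + 7/32 = 7/8

X and Y are independent iff P(X=i,Y=j) = P(X=i)·P(Y=j) for every cell.
  P(X=0)·P(Y=0) = 1/8 × 1/8 = 1/64 = P(X=0,Y=0) ✓
  P(X=0)·P(Y=1) = 1/8 × 7/8 = 7/64 = P(X=0,Y=1) ✓
  P(X=1)·P(Y=0) = 5/8 × 1/8 = 5/64 = P(X=1,Y=0) ✓
  P(X=1)·P(Y=1) = 5/8 × 7/8 = 35/64 = P(X=1,Y=1) ✓
  P(X=2)·P(Y=0) = 1/4 × 1/8 = 1/32 = P(X=2,Y=0) ✓
  P(X=2)·P(Y=1) = 1/4 × 7/8 = 7/32 = P(X=2,Y=1) ✓

Yes, X and Y are independent: every cell factors, so I(X;Y) = 0 bits.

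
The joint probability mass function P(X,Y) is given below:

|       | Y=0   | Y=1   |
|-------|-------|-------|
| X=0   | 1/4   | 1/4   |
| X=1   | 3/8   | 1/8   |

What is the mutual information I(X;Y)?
Marginal P(X) (row sums):
  P(X=0) = 1/4 + 1/4 = 1/2
  P(X=1) = 3/8 + 1/8 = 1/2
Marginal P(Y) (column sums):
  P(Y=0) = 1/4 + 3/8 = 5/8
  P(Y=1) = 1/4 + 1/8 = 3/8

H(X) = -[(1/2)·log₂(1/2) + (1/2)·log₂(1/2)]
  = 0.5000 + 0.5000
  = 1.0000 bits
H(Y) = -[(5/8)·log₂(5/8) + (3/8)·log₂(3/8)]
  = 0.4238 + 0.5306
  = 0.9544 bits
H(X,Y) = -[(1/4)·log₂(1/4) + (1/4)·log₂(1/4) + (3/8)·log₂(3/8) + (1/8)·log₂(1/8)]
  = 0.5000 + 0.5000 + 0.5306 + 0.3750
  = 1.9056 bits

I(X;Y) = H(X) + H(Y) - H(X,Y)
  = 1.0000 + 0.9544 - 1.9056
  = 0.0488 bits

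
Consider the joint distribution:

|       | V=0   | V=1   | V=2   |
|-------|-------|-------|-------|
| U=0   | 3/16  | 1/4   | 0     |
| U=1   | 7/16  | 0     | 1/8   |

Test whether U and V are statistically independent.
Marginal P(U) (row sums):
  P(U=0) = 3/16 + 1/4 + 0 = 7/16
  P(U=1) = 7/16 + 0 + 1/8 = 9/16
Marginal P(V) (column sums):
  P(V=0) = 3/16 + 7/16 = 5/8
  P(V=1) = 1/4 + 0 = 1/4
  P(V=2) = 0 + 1/8 = 1/8

U and V are independent iff P(U=i,V=j) = P(U=i)·P(V=j) for every cell.
  P(U=0)·P(V=0) = 7/16 × 5/8 = 35/128, but P(U=0,V=0) = 3/16 ✗

No, U and V are not independent. Quantitatively, I(U;V) > 0:

H(U) = -[(7/16)·log₂(7/16) + (9/16)·log₂(9/16)]
  = 0.5218 + 0.4669
  = 0.9887 bits
H(V) = -[(5/8)·log₂(5/8) + (1/4)·log₂(1/4) + (1/8)·log₂(1/8)]
  = 0.4238 + 0.5000 + 0.3750
  = 1.2988 bits
H(U,V) = -[(3/16)·log₂(3/16) + (1/4)·log₂(1/4) + (7/16)·log₂(7/16) + (1/8)·log₂(1/8)]
  = 0.4528 + 0.5000 + 0.5218 + 0.3750
  = 1.8496 bits
I(U;V) = H(U) + H(V) - H(U,V) = 0.9887 + 1.2988 - 1.8496 = 0.4379 bits > 0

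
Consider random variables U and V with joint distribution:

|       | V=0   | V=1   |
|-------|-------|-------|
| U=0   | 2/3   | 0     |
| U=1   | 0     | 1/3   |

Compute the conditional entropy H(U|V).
Marginal P(V) (column sums):
  P(V=0) = 2/3 + 0 = 2/3
  P(V=1) = 0 + 1/3 = 1/3

H(U|V) = -Σ P(U,V)·log₂ P(U|V), where P(U|V) = P(U,V) / P(V)
  (cells with P(U,V) = 0 contribute 0)
  (U=0,V=0): P(U|V) = (2/3)/(2/3) = 1;  -(2/3)·log₂(1) = 0.0000
  (U=1,V=1): P(U|V) = (1/3)/(1/3) = 1;  -(1/3)·log₂(1) = 0.0000
H(U|V) = 0.0000 + 0.0000
  = 0.0000 bits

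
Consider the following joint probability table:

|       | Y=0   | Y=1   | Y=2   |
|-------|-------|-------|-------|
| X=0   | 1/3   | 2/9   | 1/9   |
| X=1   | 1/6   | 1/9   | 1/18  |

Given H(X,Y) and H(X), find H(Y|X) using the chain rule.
From the chain rule: H(X,Y) = H(X) + H(Y|X)
Therefore: H(Y|X) = H(X,Y) - H(X)

H(X,Y) = -[(1/3)·log₂(1/3) + (2/9)·log₂(2/9) + (1/9)·log₂(1/9) + (1/6)·log₂(1/6) + (1/9)·log₂(1/9) + (1/18)·log₂(1/18)]
  = 0.5283 + 0.4822 + 0.3522 + 0.4308 + 0.3522 + 0.2317
  = 2.3774 bits
Marginal P(X) (row sums):
  P(X=0) = 1/3 + 2/9 + 1/9 = 2/3
  P(X=1) = 1/6 + 1/9 + 1/18 = 1/3
H(X) = -[(2/3)·log₂(2/3) + (1/3)·log₂(1/3)]
  = 0.3900 + 0.5283
  = 0.9183 bits

H(Y|X) = 2.3774 - 0.9183 = 1.4591 bits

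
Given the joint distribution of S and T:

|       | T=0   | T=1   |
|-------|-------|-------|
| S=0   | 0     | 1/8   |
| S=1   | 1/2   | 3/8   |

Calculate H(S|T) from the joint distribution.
Marginal P(T) (column sums):
  P(T=0) = 0 + 1/2 = 1/2
  P(T=1) = 1/8 + 3/8 = 1/2

H(S|T) = -Σ P(S,T)·log₂ P(S|T), where P(S|T) = P(S,T) / P(T)
  (cells with P(S,T) = 0 contribute 0)
  (S=0,T=1): P(S|T) = (1/8)/(1/2) = 1/4;  -(1/8)·log₂(1/4) = 0.2500
  (S=1,T=0): P(S|T) = (1/2)/(1/2) = 1;  -(1/2)·log₂(1) = 0.0000
  (S=1,T=1): P(S|T) = (3/8)/(1/2) = 3/4;  -(3/8)·log₂(3/4) = 0.1556
H(S|T) = 0.2500 + 0.0000 + 0.1556
  = 0.4056 bits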